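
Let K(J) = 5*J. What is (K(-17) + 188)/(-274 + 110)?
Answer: -103/164 ≈ -0.62805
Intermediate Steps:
(K(-17) + 188)/(-274 + 110) = (5*(-17) + 188)/(-274 + 110) = (-85 + 188)/(-164) = 103*(-1/164) = -103/164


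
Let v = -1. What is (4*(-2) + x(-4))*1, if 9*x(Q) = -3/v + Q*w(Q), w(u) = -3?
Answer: -19/3 ≈ -6.3333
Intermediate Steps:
x(Q) = 1/3 - Q/3 (x(Q) = (-3/(-1) + Q*(-3))/9 = (-3*(-1) - 3*Q)/9 = (3 - 3*Q)/9 = 1/3 - Q/3)
(4*(-2) + x(-4))*1 = (4*(-2) + (1/3 - 1/3*(-4)))*1 = (-8 + (1/3 + 4/3))*1 = (-8 + 5/3)*1 = -19/3*1 = -19/3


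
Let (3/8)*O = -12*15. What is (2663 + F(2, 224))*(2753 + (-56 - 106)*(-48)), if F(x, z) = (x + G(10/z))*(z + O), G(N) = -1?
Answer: 25343303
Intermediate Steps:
O = -480 (O = 8*(-12*15)/3 = (8/3)*(-180) = -480)
F(x, z) = (-1 + x)*(-480 + z) (F(x, z) = (x - 1)*(z - 480) = (-1 + x)*(-480 + z))
(2663 + F(2, 224))*(2753 + (-56 - 106)*(-48)) = (2663 + (480 - 1*224 - 480*2 + 2*224))*(2753 + (-56 - 106)*(-48)) = (2663 + (480 - 224 - 960 + 448))*(2753 - 162*(-48)) = (2663 - 256)*(2753 + 7776) = 2407*10529 = 25343303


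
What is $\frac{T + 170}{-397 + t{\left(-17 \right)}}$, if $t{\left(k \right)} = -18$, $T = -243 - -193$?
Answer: $- \frac{24}{83} \approx -0.28916$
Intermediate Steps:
$T = -50$ ($T = -243 + 193 = -50$)
$\frac{T + 170}{-397 + t{\left(-17 \right)}} = \frac{-50 + 170}{-397 - 18} = \frac{120}{-415} = 120 \left(- \frac{1}{415}\right) = - \frac{24}{83}$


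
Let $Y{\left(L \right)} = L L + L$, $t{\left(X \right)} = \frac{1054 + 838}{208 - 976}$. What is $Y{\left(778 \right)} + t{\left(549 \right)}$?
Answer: $\frac{116363431}{192} \approx 6.0606 \cdot 10^{5}$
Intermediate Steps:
$t{\left(X \right)} = - \frac{473}{192}$ ($t{\left(X \right)} = \frac{1892}{-768} = 1892 \left(- \frac{1}{768}\right) = - \frac{473}{192}$)
$Y{\left(L \right)} = L + L^{2}$ ($Y{\left(L \right)} = L^{2} + L = L + L^{2}$)
$Y{\left(778 \right)} + t{\left(549 \right)} = 778 \left(1 + 778\right) - \frac{473}{192} = 778 \cdot 779 - \frac{473}{192} = 606062 - \frac{473}{192} = \frac{116363431}{192}$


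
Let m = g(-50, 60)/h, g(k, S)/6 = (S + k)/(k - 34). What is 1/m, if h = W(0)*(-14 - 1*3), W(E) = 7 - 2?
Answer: 119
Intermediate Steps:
g(k, S) = 6*(S + k)/(-34 + k) (g(k, S) = 6*((S + k)/(k - 34)) = 6*((S + k)/(-34 + k)) = 6*(S + k)/(-34 + k))
W(E) = 5
h = -85 (h = 5*(-14 - 1*3) = 5*(-14 - 3) = 5*(-17) = -85)
m = 1/119 (m = (6*(60 - 50)/(-34 - 50))/(-85) = (6*10/(-84))*(-1/85) = (6*(-1/84)*10)*(-1/85) = -5/7*(-1/85) = 1/119 ≈ 0.0084034)
1/m = 1/(1/119) = 119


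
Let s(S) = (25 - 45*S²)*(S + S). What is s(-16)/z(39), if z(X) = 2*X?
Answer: 183920/39 ≈ 4715.9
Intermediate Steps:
s(S) = 2*S*(25 - 45*S²) (s(S) = (25 - 45*S²)*(2*S) = 2*S*(25 - 45*S²))
s(-16)/z(39) = (-90*(-16)³ + 50*(-16))/((2*39)) = (-90*(-4096) - 800)/78 = (368640 - 800)*(1/78) = 367840*(1/78) = 183920/39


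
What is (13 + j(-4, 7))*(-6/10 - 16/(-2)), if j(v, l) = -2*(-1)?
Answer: 111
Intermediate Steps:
j(v, l) = 2
(13 + j(-4, 7))*(-6/10 - 16/(-2)) = (13 + 2)*(-6/10 - 16/(-2)) = 15*(-6*1/10 - 16*(-1/2)) = 15*(-3/5 + 8) = 15*(37/5) = 111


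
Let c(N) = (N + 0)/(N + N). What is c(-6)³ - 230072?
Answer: -1840575/8 ≈ -2.3007e+5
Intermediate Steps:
c(N) = ½ (c(N) = N/((2*N)) = N*(1/(2*N)) = ½)
c(-6)³ - 230072 = (½)³ - 230072 = ⅛ - 230072 = -1840575/8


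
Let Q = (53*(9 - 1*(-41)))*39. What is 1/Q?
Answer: 1/103350 ≈ 9.6759e-6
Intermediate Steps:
Q = 103350 (Q = (53*(9 + 41))*39 = (53*50)*39 = 2650*39 = 103350)
1/Q = 1/103350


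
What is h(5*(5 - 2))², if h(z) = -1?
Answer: 1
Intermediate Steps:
h(5*(5 - 2))² = (-1)² = 1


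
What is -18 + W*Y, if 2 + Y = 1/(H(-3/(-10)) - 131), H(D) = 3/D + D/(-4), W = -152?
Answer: 1391178/4843 ≈ 287.26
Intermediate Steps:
H(D) = 3/D - D/4 (H(D) = 3/D + D*(-¼) = 3/D - D/4)
Y = -9726/4843 (Y = -2 + 1/((3/((-3/(-10))) - (-3)/(4*(-10))) - 131) = -2 + 1/((3/((-3*(-⅒))) - (-3)*(-1)/(4*10)) - 131) = -2 + 1/((3/(3/10) - ¼*3/10) - 131) = -2 + 1/((3*(10/3) - 3/40) - 131) = -2 + 1/((10 - 3/40) - 131) = -2 + 1/(397/40 - 131) = -2 + 1/(-4843/40) = -2 - 40/4843 = -9726/4843 ≈ -2.0083)
-18 + W*Y = -18 - 152*(-9726/4843) = -18 + 1478352/4843 = 1391178/4843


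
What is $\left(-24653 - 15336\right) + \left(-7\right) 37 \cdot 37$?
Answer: $-49572$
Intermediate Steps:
$\left(-24653 - 15336\right) + \left(-7\right) 37 \cdot 37 = -39989 - 9583 = -49572$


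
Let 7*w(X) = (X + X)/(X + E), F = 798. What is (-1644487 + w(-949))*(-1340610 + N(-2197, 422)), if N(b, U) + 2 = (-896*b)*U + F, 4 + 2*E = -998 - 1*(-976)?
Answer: -50463991032405000/37 ≈ -1.3639e+15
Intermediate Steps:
E = -13 (E = -2 + (-998 - 1*(-976))/2 = -2 + (-998 + 976)/2 = -2 + (½)*(-22) = -2 - 11 = -13)
w(X) = 2*X/(7*(-13 + X)) (w(X) = ((X + X)/(X - 13))/7 = ((2*X)/(-13 + X))/7 = (2*X/(-13 + X))/7 = 2*X/(7*(-13 + X)))
N(b, U) = 796 - 896*U*b (N(b, U) = -2 + ((-896*b)*U + 798) = -2 + (-896*U*b + 798) = -2 + (798 - 896*U*b) = 796 - 896*U*b)
(-1644487 + w(-949))*(-1340610 + N(-2197, 422)) = (-1644487 + (2/7)*(-949)/(-13 - 949))*(-1340610 + (796 - 896*422*(-2197))) = (-1644487 + (2/7)*(-949)/(-962))*(-1340610 + (796 + 830712064)) = (-1644487 + (2/7)*(-949)*(-1/962))*(-1340610 + 830712860) = (-1644487 + 73/259)*829372250 = -425922060/259*829372250 = -50463991032405000/37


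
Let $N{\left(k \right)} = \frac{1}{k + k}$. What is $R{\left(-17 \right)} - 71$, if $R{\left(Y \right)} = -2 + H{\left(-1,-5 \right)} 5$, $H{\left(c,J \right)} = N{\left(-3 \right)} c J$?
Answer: $- \frac{463}{6} \approx -77.167$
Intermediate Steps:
$N{\left(k \right)} = \frac{1}{2 k}$
$H{\left(c,J \right)} = - \frac{J c}{6}$ ($H{\left(c,J \right)} = \frac{1}{2 \left(-3\right)} c J = \frac{1}{2} \left(- \frac{1}{3}\right) J c = - \frac{J c}{6}$)
$R{\left(Y \right)} = - \frac{37}{6}$ ($R{\left(Y \right)} = -2 + \left(- \frac{1}{6}\right) \left(-5\right) \left(-1\right) 5 = -2 - \frac{25}{6} = - \frac{37}{6}$)
$R{\left(-17 \right)} - 71 = - \frac{37}{6} - 71 = - \frac{463}{6}$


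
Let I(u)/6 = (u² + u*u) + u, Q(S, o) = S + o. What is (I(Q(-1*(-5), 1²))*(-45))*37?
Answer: -779220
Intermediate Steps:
I(u) = 6*u + 12*u² (I(u) = 6*((u² + u*u) + u) = 6*((u² + u²) + u) = 6*(2*u² + u) = 6*(u + 2*u²) = 6*u + 12*u²)
(I(Q(-1*(-5), 1²))*(-45))*37 = ((6*(-1*(-5) + 1²)*(1 + 2*(-1*(-5) + 1²)))*(-45))*37 = ((6*(5 + 1)*(1 + 2*(5 + 1)))*(-45))*37 = ((6*6*(1 + 2*6))*(-45))*37 = ((6*6*(1 + 12))*(-45))*37 = ((6*6*13)*(-45))*37 = (468*(-45))*37 = -21060*37 = -779220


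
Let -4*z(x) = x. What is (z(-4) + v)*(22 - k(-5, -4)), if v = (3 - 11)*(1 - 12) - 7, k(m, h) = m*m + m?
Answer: 164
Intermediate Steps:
z(x) = -x/4
k(m, h) = m + m² (k(m, h) = m² + m = m + m²)
v = 81 (v = -8*(-11) - 7 = 88 - 7 = 81)
(z(-4) + v)*(22 - k(-5, -4)) = (-¼*(-4) + 81)*(22 - (-5)*(1 - 5)) = (1 + 81)*(22 - (-5)*(-4)) = 82*(22 - 1*20) = 82*(22 - 20) = 82*2 = 164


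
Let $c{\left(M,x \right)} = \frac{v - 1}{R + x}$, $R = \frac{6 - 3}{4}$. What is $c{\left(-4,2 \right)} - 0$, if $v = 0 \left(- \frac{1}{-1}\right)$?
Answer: $- \frac{4}{11} \approx -0.36364$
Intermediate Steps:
$v = 0$ ($v = 0 \left(\left(-1\right) \left(-1\right)\right) = 0 \cdot 1 = 0$)
$R = \frac{3}{4}$ ($R = 3 \cdot \frac{1}{4} = \frac{3}{4} \approx 0.75$)
$c{\left(M,x \right)} = - \frac{1}{\frac{3}{4} + x}$ ($c{\left(M,x \right)} = \frac{0 - 1}{\frac{3}{4} + x} = - \frac{1}{\frac{3}{4} + x}$)
$c{\left(-4,2 \right)} - 0 = - \frac{4}{3 + 4 \cdot 2} - 0 = - \frac{4}{3 + 8} + 0 = - \frac{4}{11} + 0 = - \frac{4}{11}$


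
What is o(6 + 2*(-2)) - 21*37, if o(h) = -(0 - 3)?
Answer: -774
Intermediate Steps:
o(h) = 3 (o(h) = -1*(-3) = 3)
o(6 + 2*(-2)) - 21*37 = 3 - 21*37 = 3 - 777 = -774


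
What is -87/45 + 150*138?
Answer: 310471/15 ≈ 20698.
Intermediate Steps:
-87/45 + 150*138 = -87*1/45 + 20700 = -29/15 + 20700 = 310471/15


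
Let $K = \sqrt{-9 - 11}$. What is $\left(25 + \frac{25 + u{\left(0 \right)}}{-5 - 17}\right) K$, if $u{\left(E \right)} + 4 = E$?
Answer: $\frac{529 i \sqrt{5}}{11} \approx 107.53 i$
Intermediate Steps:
$u{\left(E \right)} = -4 + E$
$K = 2 i \sqrt{5}$ ($K = \sqrt{-20} = 2 i \sqrt{5} \approx 4.4721 i$)
$\left(25 + \frac{25 + u{\left(0 \right)}}{-5 - 17}\right) K = \left(25 + \frac{25 + \left(-4 + 0\right)}{-5 - 17}\right) 2 i \sqrt{5} = \left(25 + \frac{25 - 4}{-22}\right) 2 i \sqrt{5} = \left(25 + 21 \left(- \frac{1}{22}\right)\right) 2 i \sqrt{5} = \left(25 - \frac{21}{22}\right) 2 i \sqrt{5} = \frac{529 \cdot 2 i \sqrt{5}}{22} = \frac{529 i \sqrt{5}}{11}$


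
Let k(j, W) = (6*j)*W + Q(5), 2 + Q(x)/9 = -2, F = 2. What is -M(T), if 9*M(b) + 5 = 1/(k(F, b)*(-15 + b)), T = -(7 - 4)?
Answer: 6479/11664 ≈ 0.55547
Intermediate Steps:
Q(x) = -36 (Q(x) = -18 + 9*(-2) = -18 - 18 = -36)
T = -3 (T = -1*3 = -3)
k(j, W) = -36 + 6*W*j (k(j, W) = (6*j)*W - 36 = 6*W*j - 36 = -36 + 6*W*j)
M(b) = -5/9 + 1/(9*(-36 + 12*b)*(-15 + b)) (M(b) = -5/9 + 1/(9*(((-36 + 6*b*2)*(-15 + b)))) = -5/9 + 1/(9*(((-36 + 12*b)*(-15 + b)))) = -5/9 + (1/((-36 + 12*b)*(-15 + b)))/9 = -5/9 + 1/(9*(-36 + 12*b)*(-15 + b)))
-M(T) = -(-2699 + 900*(-3) - 60*(-3)*(-3 - 3))/(108*(-15 - 3)*(-3 - 3)) = -(-2699 - 2700 - 60*(-3)*(-6))/(108*(-18)*(-6)) = -(-1)*(-1)*(-2699 - 2700 - 1080)/(108*18*6) = -(-1)*(-1)*(-6479)/(108*18*6) = -1*(-6479/11664) = 6479/11664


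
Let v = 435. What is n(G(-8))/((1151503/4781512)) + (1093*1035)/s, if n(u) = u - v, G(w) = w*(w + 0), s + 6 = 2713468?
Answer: -4812218719969559/3124559633386 ≈ -1540.1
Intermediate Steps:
s = 2713462 (s = -6 + 2713468 = 2713462)
G(w) = w² (G(w) = w*w = w²)
n(u) = -435 + u (n(u) = u - 1*435 = u - 435 = -435 + u)
n(G(-8))/((1151503/4781512)) + (1093*1035)/s = (-435 + (-8)²)/((1151503/4781512)) + (1093*1035)/2713462 = (-435 + 64)/((1151503*(1/4781512))) + 1131255*(1/2713462) = -371/1151503/4781512 + 1131255/2713462 = -371*4781512/1151503 + 1131255/2713462 = -1773940952/1151503 + 1131255/2713462 = -4812218719969559/3124559633386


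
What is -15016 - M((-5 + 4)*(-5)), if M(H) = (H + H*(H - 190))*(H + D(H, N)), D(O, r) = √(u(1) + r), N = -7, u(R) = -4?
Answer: -10416 + 920*I*√11 ≈ -10416.0 + 3051.3*I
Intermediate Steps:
D(O, r) = √(-4 + r)
M(H) = (H + I*√11)*(H + H*(-190 + H)) (M(H) = (H + H*(H - 190))*(H + √(-4 - 7)) = (H + H*(-190 + H))*(H + √(-11)) = (H + H*(-190 + H))*(H + I*√11) = (H + I*√11)*(H + H*(-190 + H)))
-15016 - M((-5 + 4)*(-5)) = -15016 - (-5 + 4)*(-5)*(((-5 + 4)*(-5))² - 189*(-5 + 4)*(-5) - 189*I*√11 + I*((-5 + 4)*(-5))*√11) = -15016 - (-1*(-5))*((-1*(-5))² - (-189)*(-5) - 189*I*√11 + I*(-1*(-5))*√11) = -15016 - 5*(5² - 189*5 - 189*I*√11 + I*5*√11) = -15016 - 5*(25 - 945 - 189*I*√11 + 5*I*√11) = -15016 - 5*(-920 - 184*I*√11) = -15016 - (-4600 - 920*I*√11) = -15016 + (4600 + 920*I*√11) = -10416 + 920*I*√11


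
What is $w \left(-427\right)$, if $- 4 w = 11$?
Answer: $\frac{4697}{4} \approx 1174.3$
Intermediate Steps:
$w = - \frac{11}{4}$ ($w = \left(- \frac{1}{4}\right) 11 = - \frac{11}{4} \approx -2.75$)
$w \left(-427\right) = \left(- \frac{11}{4}\right) \left(-427\right) = \frac{4697}{4}$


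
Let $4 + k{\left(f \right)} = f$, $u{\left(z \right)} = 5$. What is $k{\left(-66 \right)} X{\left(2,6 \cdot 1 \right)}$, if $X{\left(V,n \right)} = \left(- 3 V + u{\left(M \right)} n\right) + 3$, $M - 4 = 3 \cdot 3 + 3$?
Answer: $-1890$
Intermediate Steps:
$M = 16$ ($M = 4 + \left(3 \cdot 3 + 3\right) = 4 + \left(9 + 3\right) = 4 + 12 = 16$)
$k{\left(f \right)} = -4 + f$
$X{\left(V,n \right)} = 3 - 3 V + 5 n$ ($X{\left(V,n \right)} = \left(- 3 V + 5 n\right) + 3 = 3 - 3 V + 5 n$)
$k{\left(-66 \right)} X{\left(2,6 \cdot 1 \right)} = \left(-4 - 66\right) \left(3 - 6 + 5 \cdot 6 \cdot 1\right) = - 70 \left(3 - 6 + 5 \cdot 6\right) = - 70 \left(3 - 6 + 30\right) = \left(-70\right) 27 = -1890$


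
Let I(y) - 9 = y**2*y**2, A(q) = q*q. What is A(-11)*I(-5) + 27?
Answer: 76741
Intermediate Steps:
A(q) = q**2
I(y) = 9 + y**4 (I(y) = 9 + y**2*y**2 = 9 + y**4)
A(-11)*I(-5) + 27 = (-11)**2*(9 + (-5)**4) + 27 = 121*(9 + 625) + 27 = 121*634 + 27 = 76714 + 27 = 76741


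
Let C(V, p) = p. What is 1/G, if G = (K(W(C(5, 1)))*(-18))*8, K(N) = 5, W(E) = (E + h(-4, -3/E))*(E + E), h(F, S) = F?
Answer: -1/720 ≈ -0.0013889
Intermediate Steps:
W(E) = 2*E*(-4 + E) (W(E) = (E - 4)*(E + E) = (-4 + E)*(2*E) = 2*E*(-4 + E))
G = -720 (G = (5*(-18))*8 = -90*8 = -720)
1/G = 1/(-720) = -1/720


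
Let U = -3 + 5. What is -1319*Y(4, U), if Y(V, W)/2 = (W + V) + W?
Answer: -21104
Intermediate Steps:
U = 2
Y(V, W) = 2*V + 4*W (Y(V, W) = 2*((W + V) + W) = 2*((V + W) + W) = 2*(V + 2*W) = 2*V + 4*W)
-1319*Y(4, U) = -1319*(2*4 + 4*2) = -1319*(8 + 8) = -1319*16 = -21104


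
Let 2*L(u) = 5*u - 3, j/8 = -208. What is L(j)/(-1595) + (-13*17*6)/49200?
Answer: 232909/90200 ≈ 2.5821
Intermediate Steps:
j = -1664 (j = 8*(-208) = -1664)
L(u) = -3/2 + 5*u/2 (L(u) = (5*u - 3)/2 = (-3 + 5*u)/2 = -3/2 + 5*u/2)
L(j)/(-1595) + (-13*17*6)/49200 = (-3/2 + (5/2)*(-1664))/(-1595) + (-13*17*6)/49200 = (-3/2 - 4160)*(-1/1595) - 221*6*(1/49200) = -8323/2*(-1/1595) - 1326*1/49200 = 287/110 - 221/8200 = 232909/90200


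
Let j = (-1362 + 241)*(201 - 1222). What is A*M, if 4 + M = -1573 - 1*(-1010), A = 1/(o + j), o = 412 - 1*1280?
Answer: -567/1143673 ≈ -0.00049577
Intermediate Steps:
j = 1144541 (j = -1121*(-1021) = 1144541)
o = -868 (o = 412 - 1280 = -868)
A = 1/1143673 (A = 1/(-868 + 1144541) = 1/1143673 ≈ 8.7438e-7)
M = -567 (M = -4 + (-1573 - 1*(-1010)) = -4 + (-1573 + 1010) = -4 - 563 = -567)
A*M = (1/1143673)*(-567) = -567/1143673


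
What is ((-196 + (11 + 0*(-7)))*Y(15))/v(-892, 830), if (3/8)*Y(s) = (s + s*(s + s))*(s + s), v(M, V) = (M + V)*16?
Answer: 13875/2 ≈ 6937.5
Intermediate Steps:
v(M, V) = 16*M + 16*V
Y(s) = 16*s*(s + 2*s²)/3 (Y(s) = 8*((s + s*(s + s))*(s + s))/3 = 8*((s + s*(2*s))*(2*s))/3 = 8*((s + 2*s²)*(2*s))/3 = 8*(2*s*(s + 2*s²))/3 = 16*s*(s + 2*s²)/3)
((-196 + (11 + 0*(-7)))*Y(15))/v(-892, 830) = ((-196 + (11 + 0*(-7)))*((16/3)*15²*(1 + 2*15)))/(16*(-892) + 16*830) = ((-196 + (11 + 0))*((16/3)*225*(1 + 30)))/(-14272 + 13280) = ((-196 + 11)*((16/3)*225*31))/(-992) = -185*37200*(-1/992) = -6882000*(-1/992) = 13875/2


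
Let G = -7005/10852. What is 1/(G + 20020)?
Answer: 10852/217250035 ≈ 4.9952e-5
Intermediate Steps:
G = -7005/10852 (G = -7005*1/10852 = -7005/10852 ≈ -0.64550)
1/(G + 20020) = 1/(-7005/10852 + 20020) = 1/(217250035/10852) = 10852/217250035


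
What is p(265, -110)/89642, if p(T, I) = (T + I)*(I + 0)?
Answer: -8525/44821 ≈ -0.19020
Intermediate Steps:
p(T, I) = I*(I + T) (p(T, I) = (I + T)*I = I*(I + T))
p(265, -110)/89642 = -110*(-110 + 265)/89642 = -110*155*(1/89642) = -17050*1/89642 = -8525/44821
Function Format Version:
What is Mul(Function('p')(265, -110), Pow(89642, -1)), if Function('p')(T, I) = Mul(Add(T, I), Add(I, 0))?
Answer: Rational(-8525, 44821) ≈ -0.19020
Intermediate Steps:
Function('p')(T, I) = Mul(I, Add(I, T)) (Function('p')(T, I) = Mul(Add(I, T), I) = Mul(I, Add(I, T)))
Mul(Function('p')(265, -110), Pow(89642, -1)) = Mul(Mul(-110, Add(-110, 265)), Pow(89642, -1)) = Mul(Mul(-110, 155), Rational(1, 89642)) = Mul(-17050, Rational(1, 89642)) = Rational(-8525, 44821)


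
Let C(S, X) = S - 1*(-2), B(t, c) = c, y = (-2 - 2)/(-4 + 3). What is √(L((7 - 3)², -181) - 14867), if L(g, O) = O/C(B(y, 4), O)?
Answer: 113*I*√42/6 ≈ 122.05*I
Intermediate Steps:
y = 4 (y = -4/(-1) = -4*(-1) = 4)
C(S, X) = 2 + S (C(S, X) = S + 2 = 2 + S)
L(g, O) = O/6 (L(g, O) = O/(2 + 4) = O/6)
√(L((7 - 3)², -181) - 14867) = √((⅙)*(-181) - 14867) = √(-181/6 - 14867) = √(-89383/6) = 113*I*√42/6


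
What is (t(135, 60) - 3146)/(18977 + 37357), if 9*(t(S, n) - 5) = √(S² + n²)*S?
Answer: -1047/18778 + 75*√97/18778 ≈ -0.016420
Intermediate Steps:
t(S, n) = 5 + S*√(S² + n²)/9 (t(S, n) = 5 + (√(S² + n²)*S)/9 = 5 + (S*√(S² + n²))/9 = 5 + S*√(S² + n²)/9)
(t(135, 60) - 3146)/(18977 + 37357) = ((5 + (⅑)*135*√(135² + 60²)) - 3146)/(18977 + 37357) = ((5 + (⅑)*135*√(18225 + 3600)) - 3146)/56334 = ((5 + (⅑)*135*√21825) - 3146)*(1/56334) = ((5 + (⅑)*135*(15*√97)) - 3146)*(1/56334) = ((5 + 225*√97) - 3146)*(1/56334) = (-3141 + 225*√97)*(1/56334) = -1047/18778 + 75*√97/18778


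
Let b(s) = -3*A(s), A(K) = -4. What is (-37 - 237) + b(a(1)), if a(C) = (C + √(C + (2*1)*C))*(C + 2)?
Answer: -262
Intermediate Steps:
a(C) = (2 + C)*(C + √3*√C) (a(C) = (C + √(C + 2*C))*(2 + C) = (C + √(3*C))*(2 + C) = (C + √3*√C)*(2 + C) = (2 + C)*(C + √3*√C))
b(s) = 12 (b(s) = -3*(-4) = 12)
(-37 - 237) + b(a(1)) = (-37 - 237) + 12 = -274 + 12 = -262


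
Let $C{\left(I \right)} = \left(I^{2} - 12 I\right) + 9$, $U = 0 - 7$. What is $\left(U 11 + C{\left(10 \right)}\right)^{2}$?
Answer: $7744$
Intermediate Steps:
$U = -7$ ($U = 0 - 7 = -7$)
$C{\left(I \right)} = 9 + I^{2} - 12 I$
$\left(U 11 + C{\left(10 \right)}\right)^{2} = \left(\left(-7\right) 11 + \left(9 + 10^{2} - 120\right)\right)^{2} = \left(-77 + \left(9 + 100 - 120\right)\right)^{2} = \left(-77 - 11\right)^{2} = \left(-88\right)^{2} = 7744$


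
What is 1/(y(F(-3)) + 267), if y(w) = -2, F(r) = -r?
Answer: 1/265 ≈ 0.0037736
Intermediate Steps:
1/(y(F(-3)) + 267) = 1/(-2 + 267) = 1/265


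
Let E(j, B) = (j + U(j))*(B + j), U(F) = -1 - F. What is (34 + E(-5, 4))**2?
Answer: 1225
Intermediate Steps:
E(j, B) = -B - j (E(j, B) = (j + (-1 - j))*(B + j) = -(B + j) = -B - j)
(34 + E(-5, 4))**2 = (34 + (-1*4 - 1*(-5)))**2 = (34 + (-4 + 5))**2 = (34 + 1)**2 = 35**2 = 1225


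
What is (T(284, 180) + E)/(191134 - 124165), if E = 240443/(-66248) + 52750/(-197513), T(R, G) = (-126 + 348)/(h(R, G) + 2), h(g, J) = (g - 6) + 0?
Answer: -9669235817/208637793316680 ≈ -4.6345e-5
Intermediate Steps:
h(g, J) = -6 + g (h(g, J) = (-6 + g) + 0 = -6 + g)
T(R, G) = 222/(-4 + R) (T(R, G) = (-126 + 348)/((-6 + R) + 2) = 222/(-4 + R))
E = -1040514291/267037576 (E = 240443*(-1/66248) + 52750*(-1/197513) = -4907/1352 - 52750/197513 = -1040514291/267037576 ≈ -3.8965)
(T(284, 180) + E)/(191134 - 124165) = (222/(-4 + 284) - 1040514291/267037576)/(191134 - 124165) = (222/280 - 1040514291/267037576)/66969 = (222*(1/280) - 1040514291/267037576)*(1/66969) = (111/140 - 1040514291/267037576)*(1/66969) = -29007707451/9346315160*1/66969 = -9669235817/208637793316680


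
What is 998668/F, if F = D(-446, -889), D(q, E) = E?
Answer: -998668/889 ≈ -1123.4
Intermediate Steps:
F = -889
998668/F = 998668/(-889) = 998668*(-1/889) = -998668/889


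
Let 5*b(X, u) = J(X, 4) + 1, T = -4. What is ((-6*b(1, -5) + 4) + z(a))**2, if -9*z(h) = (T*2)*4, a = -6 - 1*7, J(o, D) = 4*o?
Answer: 196/81 ≈ 2.4198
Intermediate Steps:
b(X, u) = 1/5 + 4*X/5 (b(X, u) = (4*X + 1)/5 = (1 + 4*X)/5 = 1/5 + 4*X/5)
a = -13 (a = -6 - 7 = -13)
z(h) = 32/9 (z(h) = -(-4*2)*4/9 = -(-8)*4/9 = -1/9*(-32) = 32/9)
((-6*b(1, -5) + 4) + z(a))**2 = ((-6*(1/5 + (4/5)*1) + 4) + 32/9)**2 = ((-6*(1/5 + 4/5) + 4) + 32/9)**2 = ((-6*1 + 4) + 32/9)**2 = ((-6 + 4) + 32/9)**2 = (-2 + 32/9)**2 = (14/9)**2 = 196/81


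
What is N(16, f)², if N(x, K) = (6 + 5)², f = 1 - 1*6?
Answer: 14641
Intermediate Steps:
f = -5 (f = 1 - 6 = -5)
N(x, K) = 121 (N(x, K) = 11² = 121)
N(16, f)² = 121² = 14641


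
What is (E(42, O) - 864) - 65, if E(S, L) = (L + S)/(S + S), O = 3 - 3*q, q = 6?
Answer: -26003/28 ≈ -928.68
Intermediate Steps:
O = -15 (O = 3 - 3*6 = 3 - 18 = -15)
E(S, L) = (L + S)/(2*S) (E(S, L) = (L + S)/((2*S)) = (L + S)*(1/(2*S)) = (L + S)/(2*S))
(E(42, O) - 864) - 65 = ((1/2)*(-15 + 42)/42 - 864) - 65 = ((1/2)*(1/42)*27 - 864) - 65 = (9/28 - 864) - 65 = -24183/28 - 65 = -26003/28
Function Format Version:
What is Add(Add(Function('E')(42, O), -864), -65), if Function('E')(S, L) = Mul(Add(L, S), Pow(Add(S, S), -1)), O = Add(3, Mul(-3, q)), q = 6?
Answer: Rational(-26003, 28) ≈ -928.68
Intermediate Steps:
O = -15 (O = Add(3, Mul(-3, 6)) = Add(3, -18) = -15)
Function('E')(S, L) = Mul(Rational(1, 2), Pow(S, -1), Add(L, S)) (Function('E')(S, L) = Mul(Add(L, S), Pow(Mul(2, S), -1)) = Mul(Add(L, S), Mul(Rational(1, 2), Pow(S, -1))) = Mul(Rational(1, 2), Pow(S, -1), Add(L, S)))
Add(Add(Function('E')(42, O), -864), -65) = Add(Add(Mul(Rational(1, 2), Pow(42, -1), Add(-15, 42)), -864), -65) = Add(Add(Mul(Rational(1, 2), Rational(1, 42), 27), -864), -65) = Add(Add(Rational(9, 28), -864), -65) = Add(Rational(-24183, 28), -65) = Rational(-26003, 28)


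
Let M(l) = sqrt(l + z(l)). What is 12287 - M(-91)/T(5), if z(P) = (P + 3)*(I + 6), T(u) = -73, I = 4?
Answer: 12287 + I*sqrt(971)/73 ≈ 12287.0 + 0.42686*I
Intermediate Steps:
z(P) = 30 + 10*P (z(P) = (P + 3)*(4 + 6) = (3 + P)*10 = 30 + 10*P)
M(l) = sqrt(30 + 11*l) (M(l) = sqrt(l + (30 + 10*l)) = sqrt(30 + 11*l))
12287 - M(-91)/T(5) = 12287 - sqrt(30 + 11*(-91))/(-73) = 12287 - sqrt(30 - 1001)*(-1)/73 = 12287 - sqrt(-971)*(-1)/73 = 12287 - I*sqrt(971)*(-1)/73 = 12287 - (-1)*I*sqrt(971)/73 = 12287 + I*sqrt(971)/73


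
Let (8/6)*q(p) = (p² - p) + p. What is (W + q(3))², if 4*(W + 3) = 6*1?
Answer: 441/16 ≈ 27.563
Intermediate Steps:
q(p) = 3*p²/4 (q(p) = 3*((p² - p) + p)/4 = 3*p²/4)
W = -3/2 (W = -3 + (6*1)/4 = -3 + (¼)*6 = -3 + 3/2 = -3/2 ≈ -1.5000)
(W + q(3))² = (-3/2 + (¾)*3²)² = (-3/2 + (¾)*9)² = (-3/2 + 27/4)² = (21/4)² = 441/16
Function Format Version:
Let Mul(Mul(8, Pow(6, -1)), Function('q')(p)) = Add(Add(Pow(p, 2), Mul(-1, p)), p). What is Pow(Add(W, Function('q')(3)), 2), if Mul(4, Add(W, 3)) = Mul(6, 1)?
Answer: Rational(441, 16) ≈ 27.563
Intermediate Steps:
Function('q')(p) = Mul(Rational(3, 4), Pow(p, 2)) (Function('q')(p) = Mul(Rational(3, 4), Add(Add(Pow(p, 2), Mul(-1, p)), p)) = Mul(Rational(3, 4), Pow(p, 2)))
W = Rational(-3, 2) (W = Add(-3, Mul(Rational(1, 4), Mul(6, 1))) = Add(-3, Mul(Rational(1, 4), 6)) = Add(-3, Rational(3, 2)) = Rational(-3, 2) ≈ -1.5000)
Pow(Add(W, Function('q')(3)), 2) = Pow(Add(Rational(-3, 2), Mul(Rational(3, 4), Pow(3, 2))), 2) = Pow(Add(Rational(-3, 2), Mul(Rational(3, 4), 9)), 2) = Pow(Add(Rational(-3, 2), Rational(27, 4)), 2) = Pow(Rational(21, 4), 2) = Rational(441, 16)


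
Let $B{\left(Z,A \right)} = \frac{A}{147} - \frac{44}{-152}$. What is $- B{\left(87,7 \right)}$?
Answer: $- \frac{269}{798} \approx -0.33709$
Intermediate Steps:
$B{\left(Z,A \right)} = \frac{11}{38} + \frac{A}{147}$ ($B{\left(Z,A \right)} = A \frac{1}{147} - - \frac{11}{38} = \frac{A}{147} + \frac{11}{38} = \frac{11}{38} + \frac{A}{147}$)
$- B{\left(87,7 \right)} = - (\frac{11}{38} + \frac{1}{147} \cdot 7) = - (\frac{11}{38} + \frac{1}{21}) = \left(-1\right) \frac{269}{798} = - \frac{269}{798}$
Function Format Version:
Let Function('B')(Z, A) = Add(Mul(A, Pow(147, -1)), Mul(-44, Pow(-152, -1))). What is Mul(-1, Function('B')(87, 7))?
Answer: Rational(-269, 798) ≈ -0.33709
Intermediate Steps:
Function('B')(Z, A) = Add(Rational(11, 38), Mul(Rational(1, 147), A)) (Function('B')(Z, A) = Add(Mul(A, Rational(1, 147)), Mul(-44, Rational(-1, 152))) = Add(Mul(Rational(1, 147), A), Rational(11, 38)) = Add(Rational(11, 38), Mul(Rational(1, 147), A)))
Mul(-1, Function('B')(87, 7)) = Mul(-1, Add(Rational(11, 38), Mul(Rational(1, 147), 7))) = Mul(-1, Add(Rational(11, 38), Rational(1, 21))) = Mul(-1, Rational(269, 798)) = Rational(-269, 798)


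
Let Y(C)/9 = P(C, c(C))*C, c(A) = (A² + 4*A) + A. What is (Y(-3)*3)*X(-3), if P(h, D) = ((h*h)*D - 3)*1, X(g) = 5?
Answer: 23085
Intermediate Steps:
c(A) = A² + 5*A
P(h, D) = -3 + D*h² (P(h, D) = (h²*D - 3)*1 = (D*h² - 3)*1 = (-3 + D*h²)*1 = -3 + D*h²)
Y(C) = 9*C*(-3 + C³*(5 + C)) (Y(C) = 9*((-3 + (C*(5 + C))*C²)*C) = 9*((-3 + C³*(5 + C))*C) = 9*(C*(-3 + C³*(5 + C))) = 9*C*(-3 + C³*(5 + C)))
(Y(-3)*3)*X(-3) = ((9*(-3)*(-3 + (-3)³*(5 - 3)))*3)*5 = ((9*(-3)*(-3 - 27*2))*3)*5 = ((9*(-3)*(-3 - 54))*3)*5 = ((9*(-3)*(-57))*3)*5 = (1539*3)*5 = 4617*5 = 23085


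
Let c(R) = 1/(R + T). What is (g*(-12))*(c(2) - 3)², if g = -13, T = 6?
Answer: 20631/16 ≈ 1289.4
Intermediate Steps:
c(R) = 1/(6 + R) (c(R) = 1/(R + 6) = 1/(6 + R))
(g*(-12))*(c(2) - 3)² = (-13*(-12))*(1/(6 + 2) - 3)² = 156*(1/8 - 3)² = 156*(⅛ - 3)² = 156*(-23/8)² = 156*(529/64) = 20631/16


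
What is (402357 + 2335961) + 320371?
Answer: 3058689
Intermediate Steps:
(402357 + 2335961) + 320371 = 2738318 + 320371 = 3058689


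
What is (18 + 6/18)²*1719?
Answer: 577775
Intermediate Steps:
(18 + 6/18)²*1719 = (18 + 6*(1/18))²*1719 = (18 + ⅓)²*1719 = (55/3)²*1719 = (3025/9)*1719 = 577775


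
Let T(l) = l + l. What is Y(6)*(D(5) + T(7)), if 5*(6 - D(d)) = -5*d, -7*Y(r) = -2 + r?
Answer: -100/7 ≈ -14.286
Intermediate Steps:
Y(r) = 2/7 - r/7 (Y(r) = -(-2 + r)/7 = 2/7 - r/7)
T(l) = 2*l
D(d) = 6 + d (D(d) = 6 - (-1)*d = 6 + d)
Y(6)*(D(5) + T(7)) = (2/7 - ⅐*6)*((6 + 5) + 2*7) = (2/7 - 6/7)*(11 + 14) = -4/7*25 = -100/7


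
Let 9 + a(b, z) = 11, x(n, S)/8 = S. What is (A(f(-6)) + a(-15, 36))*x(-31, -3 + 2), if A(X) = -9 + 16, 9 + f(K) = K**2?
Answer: -72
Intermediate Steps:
x(n, S) = 8*S
a(b, z) = 2 (a(b, z) = -9 + 11 = 2)
f(K) = -9 + K**2
A(X) = 7
(A(f(-6)) + a(-15, 36))*x(-31, -3 + 2) = (7 + 2)*(8*(-3 + 2)) = 9*(8*(-1)) = 9*(-8) = -72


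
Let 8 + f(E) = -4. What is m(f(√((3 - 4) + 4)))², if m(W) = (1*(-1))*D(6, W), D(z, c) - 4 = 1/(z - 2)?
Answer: 289/16 ≈ 18.063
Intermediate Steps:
D(z, c) = 4 + 1/(-2 + z) (D(z, c) = 4 + 1/(z - 2) = 4 + 1/(-2 + z))
f(E) = -12 (f(E) = -8 - 4 = -12)
m(W) = -17/4 (m(W) = (1*(-1))*((-7 + 4*6)/(-2 + 6)) = -(-7 + 24)/4 = -17/4)
m(f(√((3 - 4) + 4)))² = (-17/4)² = 289/16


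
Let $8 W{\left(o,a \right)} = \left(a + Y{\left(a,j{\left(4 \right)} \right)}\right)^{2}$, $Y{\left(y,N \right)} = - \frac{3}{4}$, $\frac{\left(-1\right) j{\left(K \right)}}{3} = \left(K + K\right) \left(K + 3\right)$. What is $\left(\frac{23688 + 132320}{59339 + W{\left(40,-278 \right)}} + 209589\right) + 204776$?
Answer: $\frac{3662433502229}{8838617} \approx 4.1437 \cdot 10^{5}$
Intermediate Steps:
$j{\left(K \right)} = - 6 K \left(3 + K\right)$ ($j{\left(K \right)} = - 3 \left(K + K\right) \left(K + 3\right) = - 3 \cdot 2 K \left(3 + K\right) = - 6 K \left(3 + K\right)$)
$Y{\left(y,N \right)} = - \frac{3}{4}$ ($Y{\left(y,N \right)} = \left(-3\right) \frac{1}{4} = - \frac{3}{4}$)
$W{\left(o,a \right)} = \frac{\left(- \frac{3}{4} + a\right)^{2}}{8}$ ($W{\left(o,a \right)} = \frac{\left(a - \frac{3}{4}\right)^{2}}{8} = \frac{\left(- \frac{3}{4} + a\right)^{2}}{8}$)
$\left(\frac{23688 + 132320}{59339 + W{\left(40,-278 \right)}} + 209589\right) + 204776 = \left(\frac{23688 + 132320}{59339 + \frac{\left(-3 + 4 \left(-278\right)\right)^{2}}{128}} + 209589\right) + 204776 = \left(\frac{156008}{59339 + \frac{\left(-3 - 1112\right)^{2}}{128}} + 209589\right) + 204776 = \left(\frac{156008}{59339 + \frac{\left(-1115\right)^{2}}{128}} + 209589\right) + 204776 = \left(\frac{156008}{59339 + \frac{1}{128} \cdot 1243225} + 209589\right) + 204776 = \left(\frac{156008}{59339 + \frac{1243225}{128}} + 209589\right) + 204776 = \left(\frac{156008}{\frac{8838617}{128}} + 209589\right) + 204776 = \left(156008 \cdot \frac{128}{8838617} + 209589\right) + 204776 = \left(\frac{19969024}{8838617} + 209589\right) + 204776 = \frac{1852496867437}{8838617} + 204776 = \frac{3662433502229}{8838617}$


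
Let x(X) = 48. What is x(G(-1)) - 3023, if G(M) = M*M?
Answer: -2975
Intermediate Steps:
G(M) = M²
x(G(-1)) - 3023 = 48 - 3023 = -2975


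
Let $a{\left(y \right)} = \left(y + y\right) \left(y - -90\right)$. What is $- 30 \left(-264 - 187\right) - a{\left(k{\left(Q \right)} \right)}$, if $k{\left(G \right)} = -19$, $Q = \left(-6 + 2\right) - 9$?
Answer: $16228$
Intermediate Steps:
$Q = -13$ ($Q = -4 - 9 = -13$)
$a{\left(y \right)} = 2 y \left(90 + y\right)$ ($a{\left(y \right)} = 2 y \left(y + 90\right) = 2 y \left(90 + y\right)$)
$- 30 \left(-264 - 187\right) - a{\left(k{\left(Q \right)} \right)} = - 30 \left(-264 - 187\right) - 2 \left(-19\right) \left(90 - 19\right) = \left(-30\right) \left(-451\right) - 2 \left(-19\right) 71 = 13530 - -2698 = 13530 + 2698 = 16228$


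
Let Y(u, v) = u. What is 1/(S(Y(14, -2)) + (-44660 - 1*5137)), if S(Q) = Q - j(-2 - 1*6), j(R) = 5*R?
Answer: -1/49743 ≈ -2.0103e-5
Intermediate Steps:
S(Q) = 40 + Q (S(Q) = Q - 5*(-2 - 1*6) = Q - 5*(-2 - 6) = Q - 5*(-8) = Q - 1*(-40) = Q + 40 = 40 + Q)
1/(S(Y(14, -2)) + (-44660 - 1*5137)) = 1/((40 + 14) + (-44660 - 1*5137)) = 1/(54 + (-44660 - 5137)) = 1/(54 - 49797) = 1/(-49743) = -1/49743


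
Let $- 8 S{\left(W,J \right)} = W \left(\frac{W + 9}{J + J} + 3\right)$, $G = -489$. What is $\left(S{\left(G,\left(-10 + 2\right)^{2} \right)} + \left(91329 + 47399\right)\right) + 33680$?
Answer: $\frac{5515589}{32} \approx 1.7236 \cdot 10^{5}$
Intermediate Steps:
$S{\left(W,J \right)} = - \frac{W \left(3 + \frac{9 + W}{2 J}\right)}{8}$ ($S{\left(W,J \right)} = - \frac{W \left(\frac{W + 9}{J + J} + 3\right)}{8} = - \frac{W \left(\frac{9 + W}{2 J} + 3\right)}{8} = - \frac{W \left(3 + \frac{9 + W}{2 J}\right)}{8}$)
$\left(S{\left(G,\left(-10 + 2\right)^{2} \right)} + \left(91329 + 47399\right)\right) + 33680 = \left(\left(- \frac{1}{16}\right) \left(-489\right) \frac{1}{\left(-10 + 2\right)^{2}} \left(9 - 489 + 6 \left(-10 + 2\right)^{2}\right) + \left(91329 + 47399\right)\right) + 33680 = \left(\left(- \frac{1}{16}\right) \left(-489\right) \frac{1}{\left(-8\right)^{2}} \left(9 - 489 + 6 \left(-8\right)^{2}\right) + 138728\right) + 33680 = \left(\left(- \frac{1}{16}\right) \left(-489\right) \frac{1}{64} \left(9 - 489 + 6 \cdot 64\right) + 138728\right) + 33680 = \left(\left(- \frac{1}{16}\right) \left(-489\right) \frac{1}{64} \left(9 - 489 + 384\right) + 138728\right) + 33680 = \left(\left(- \frac{1}{16}\right) \left(-489\right) \frac{1}{64} \left(-96\right) + 138728\right) + 33680 = \left(- \frac{1467}{32} + 138728\right) + 33680 = \frac{4437829}{32} + 33680 = \frac{5515589}{32}$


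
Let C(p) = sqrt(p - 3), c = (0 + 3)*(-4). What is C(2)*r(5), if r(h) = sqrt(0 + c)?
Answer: -2*sqrt(3) ≈ -3.4641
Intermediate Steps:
c = -12 (c = 3*(-4) = -12)
C(p) = sqrt(-3 + p)
r(h) = 2*I*sqrt(3) (r(h) = sqrt(0 - 12) = sqrt(-12) = 2*I*sqrt(3))
C(2)*r(5) = sqrt(-3 + 2)*(2*I*sqrt(3)) = sqrt(-1)*(2*I*sqrt(3)) = I*(2*I*sqrt(3)) = -2*sqrt(3)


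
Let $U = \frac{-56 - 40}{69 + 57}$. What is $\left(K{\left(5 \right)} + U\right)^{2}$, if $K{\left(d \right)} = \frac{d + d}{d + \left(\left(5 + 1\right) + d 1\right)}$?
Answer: $\frac{529}{28224} \approx 0.018743$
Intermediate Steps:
$K{\left(d \right)} = \frac{2 d}{6 + 2 d}$ ($K{\left(d \right)} = \frac{2 d}{d + \left(6 + d\right)} = \frac{2 d}{6 + 2 d}$)
$U = - \frac{16}{21}$ ($U = - \frac{96}{126} = \left(-96\right) \frac{1}{126} = - \frac{16}{21} \approx -0.7619$)
$\left(K{\left(5 \right)} + U\right)^{2} = \left(\frac{5}{3 + 5} - \frac{16}{21}\right)^{2} = \left(\frac{5}{8} - \frac{16}{21}\right)^{2} = \left(- \frac{23}{168}\right)^{2} = \frac{529}{28224}$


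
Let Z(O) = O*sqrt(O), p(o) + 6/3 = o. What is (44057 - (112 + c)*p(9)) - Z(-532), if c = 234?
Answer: 41635 + 1064*I*sqrt(133) ≈ 41635.0 + 12271.0*I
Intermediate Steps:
p(o) = -2 + o
Z(O) = O**(3/2)
(44057 - (112 + c)*p(9)) - Z(-532) = (44057 - (112 + 234)*(-2 + 9)) - (-532)**(3/2) = (44057 - 346*7) - (-1064)*I*sqrt(133) = (44057 - 1*2422) + 1064*I*sqrt(133) = (44057 - 2422) + 1064*I*sqrt(133) = 41635 + 1064*I*sqrt(133)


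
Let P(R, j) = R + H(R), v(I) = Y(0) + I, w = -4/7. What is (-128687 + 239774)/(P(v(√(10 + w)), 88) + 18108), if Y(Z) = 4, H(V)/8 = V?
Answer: 29030736/4741621 - 12343*√462/28449726 ≈ 6.1132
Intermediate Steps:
H(V) = 8*V
w = -4/7 (w = -4*⅐ = -4/7 ≈ -0.57143)
v(I) = 4 + I
P(R, j) = 9*R (P(R, j) = R + 8*R = 9*R)
(-128687 + 239774)/(P(v(√(10 + w)), 88) + 18108) = (-128687 + 239774)/(9*(4 + √(10 - 4/7)) + 18108) = 111087/(9*(4 + √(66/7)) + 18108) = 111087/(9*(4 + √462/7) + 18108) = 111087/((36 + 9*√462/7) + 18108) = 111087/(18144 + 9*√462/7)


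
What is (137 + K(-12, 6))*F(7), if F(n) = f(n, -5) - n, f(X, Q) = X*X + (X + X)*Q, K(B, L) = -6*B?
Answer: -5852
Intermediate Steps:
f(X, Q) = X² + 2*Q*X (f(X, Q) = X² + (2*X)*Q = X² + 2*Q*X)
F(n) = -n + n*(-10 + n) (F(n) = n*(n + 2*(-5)) - n = n*(n - 10) - n = n*(-10 + n) - n = -n + n*(-10 + n))
(137 + K(-12, 6))*F(7) = (137 - 6*(-12))*(7*(-11 + 7)) = (137 + 72)*(7*(-4)) = 209*(-28) = -5852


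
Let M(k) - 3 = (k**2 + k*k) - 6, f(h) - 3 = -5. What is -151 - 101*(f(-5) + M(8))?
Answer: -12574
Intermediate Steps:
f(h) = -2 (f(h) = 3 - 5 = -2)
M(k) = -3 + 2*k**2 (M(k) = 3 + ((k**2 + k*k) - 6) = 3 + ((k**2 + k**2) - 6) = 3 + (2*k**2 - 6) = 3 + (-6 + 2*k**2) = -3 + 2*k**2)
-151 - 101*(f(-5) + M(8)) = -151 - 101*(-2 + (-3 + 2*8**2)) = -151 - 101*(-2 + (-3 + 2*64)) = -151 - 101*(-2 + (-3 + 128)) = -151 - 101*(-2 + 125) = -151 - 101*123 = -151 - 12423 = -12574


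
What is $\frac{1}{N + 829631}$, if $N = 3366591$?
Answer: $\frac{1}{4196222} \approx 2.3831 \cdot 10^{-7}$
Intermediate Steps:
$\frac{1}{N + 829631} = \frac{1}{3366591 + 829631} = \frac{1}{4196222}$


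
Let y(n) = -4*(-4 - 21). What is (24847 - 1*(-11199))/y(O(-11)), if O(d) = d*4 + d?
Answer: 18023/50 ≈ 360.46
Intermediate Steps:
O(d) = 5*d (O(d) = 4*d + d = 5*d)
y(n) = 100 (y(n) = -4*(-25) = 100)
(24847 - 1*(-11199))/y(O(-11)) = (24847 - 1*(-11199))/100 = (24847 + 11199)*(1/100) = 36046*(1/100) = 18023/50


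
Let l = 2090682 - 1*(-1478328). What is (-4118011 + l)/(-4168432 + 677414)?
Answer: 549001/3491018 ≈ 0.15726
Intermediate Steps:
l = 3569010 (l = 2090682 + 1478328 = 3569010)
(-4118011 + l)/(-4168432 + 677414) = (-4118011 + 3569010)/(-4168432 + 677414) = -549001/(-3491018) = -549001*(-1/3491018) = 549001/3491018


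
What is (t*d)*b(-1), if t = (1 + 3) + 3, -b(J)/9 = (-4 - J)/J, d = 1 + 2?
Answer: -567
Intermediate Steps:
d = 3
b(J) = -9*(-4 - J)/J
t = 7 (t = 4 + 3 = 7)
(t*d)*b(-1) = (7*3)*(9 + 36/(-1)) = 21*(9 + 36*(-1)) = 21*(9 - 36) = 21*(-27) = -567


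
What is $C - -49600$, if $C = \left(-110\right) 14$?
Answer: $48060$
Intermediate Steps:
$C = -1540$
$C - -49600 = -1540 - -49600 = -1540 + 49600 = 48060$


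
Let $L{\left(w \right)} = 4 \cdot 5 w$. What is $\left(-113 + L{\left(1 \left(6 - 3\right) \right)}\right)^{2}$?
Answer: $2809$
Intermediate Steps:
$L{\left(w \right)} = 20 w$
$\left(-113 + L{\left(1 \left(6 - 3\right) \right)}\right)^{2} = \left(-113 + 20 \cdot 1 \left(6 - 3\right)\right)^{2} = \left(-113 + 20 \cdot 1 \cdot 3\right)^{2} = \left(-113 + 20 \cdot 3\right)^{2} = \left(-113 + 60\right)^{2} = \left(-53\right)^{2} = 2809$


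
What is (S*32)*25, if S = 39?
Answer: 31200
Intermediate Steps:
(S*32)*25 = (39*32)*25 = 1248*25 = 31200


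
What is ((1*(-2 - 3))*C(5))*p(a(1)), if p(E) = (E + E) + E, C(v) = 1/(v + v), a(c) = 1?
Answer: -3/2 ≈ -1.5000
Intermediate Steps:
C(v) = 1/(2*v)
p(E) = 3*E (p(E) = 2*E + E = 3*E)
((1*(-2 - 3))*C(5))*p(a(1)) = ((1*(-2 - 3))*((½)/5))*(3*1) = ((1*(-5))*((½)*(⅕)))*3 = -5*⅒*3 = -½*3 = -3/2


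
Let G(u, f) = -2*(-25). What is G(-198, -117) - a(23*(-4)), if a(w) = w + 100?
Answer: 42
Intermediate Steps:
G(u, f) = 50
a(w) = 100 + w
G(-198, -117) - a(23*(-4)) = 50 - (100 + 23*(-4)) = 50 - (100 - 92) = 50 - 1*8 = 50 - 8 = 42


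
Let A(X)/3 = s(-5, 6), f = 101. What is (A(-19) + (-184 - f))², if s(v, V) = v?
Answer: 90000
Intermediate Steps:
A(X) = -15 (A(X) = 3*(-5) = -15)
(A(-19) + (-184 - f))² = (-15 + (-184 - 1*101))² = (-15 + (-184 - 101))² = (-15 - 285)² = (-300)² = 90000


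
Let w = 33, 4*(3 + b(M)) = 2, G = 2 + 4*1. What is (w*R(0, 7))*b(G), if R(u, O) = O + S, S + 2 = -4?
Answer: -165/2 ≈ -82.500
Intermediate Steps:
S = -6 (S = -2 - 4 = -6)
G = 6 (G = 2 + 4 = 6)
b(M) = -5/2 (b(M) = -3 + (1/4)*2 = -3 + 1/2 = -5/2)
R(u, O) = -6 + O (R(u, O) = O - 6 = -6 + O)
(w*R(0, 7))*b(G) = (33*(-6 + 7))*(-5/2) = (33*1)*(-5/2) = 33*(-5/2) = -165/2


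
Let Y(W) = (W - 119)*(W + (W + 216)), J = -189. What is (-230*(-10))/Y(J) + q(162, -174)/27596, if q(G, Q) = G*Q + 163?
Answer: -166858075/172116252 ≈ -0.96945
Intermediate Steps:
q(G, Q) = 163 + G*Q
Y(W) = (-119 + W)*(216 + 2*W) (Y(W) = (-119 + W)*(W + (216 + W)) = (-119 + W)*(216 + 2*W))
(-230*(-10))/Y(J) + q(162, -174)/27596 = (-230*(-10))/(-25704 - 22*(-189) + 2*(-189)²) + (163 + 162*(-174))/27596 = 2300/(-25704 + 4158 + 2*35721) + (163 - 28188)*(1/27596) = 2300/(-25704 + 4158 + 71442) - 28025*1/27596 = 2300/49896 - 28025/27596 = 2300*(1/49896) - 28025/27596 = 575/12474 - 28025/27596 = -166858075/172116252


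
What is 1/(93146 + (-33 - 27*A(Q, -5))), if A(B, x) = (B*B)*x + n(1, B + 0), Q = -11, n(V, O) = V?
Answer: 1/109421 ≈ 9.1390e-6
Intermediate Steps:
A(B, x) = 1 + x*B² (A(B, x) = (B*B)*x + 1 = B²*x + 1 = x*B² + 1 = 1 + x*B²)
1/(93146 + (-33 - 27*A(Q, -5))) = 1/(93146 + (-33 - 27*(1 - 5*(-11)²))) = 1/(93146 + (-33 - 27*(1 - 5*121))) = 1/(93146 + (-33 - 27*(1 - 605))) = 1/(93146 + (-33 - 27*(-604))) = 1/(93146 + (-33 + 16308)) = 1/(93146 + 16275) = 1/109421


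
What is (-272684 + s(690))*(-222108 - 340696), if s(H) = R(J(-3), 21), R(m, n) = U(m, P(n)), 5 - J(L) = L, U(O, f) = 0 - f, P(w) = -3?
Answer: 153465957524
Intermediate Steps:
U(O, f) = -f
J(L) = 5 - L
R(m, n) = 3 (R(m, n) = -1*(-3) = 3)
s(H) = 3
(-272684 + s(690))*(-222108 - 340696) = (-272684 + 3)*(-222108 - 340696) = -272681*(-562804) = 153465957524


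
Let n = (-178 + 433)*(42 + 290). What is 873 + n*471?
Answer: 39875733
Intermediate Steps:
n = 84660 (n = 255*332 = 84660)
873 + n*471 = 873 + 84660*471 = 873 + 39874860 = 39875733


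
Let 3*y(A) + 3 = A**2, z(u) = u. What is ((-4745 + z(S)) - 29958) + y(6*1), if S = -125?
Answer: -34817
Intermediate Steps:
y(A) = -1 + A**2/3
((-4745 + z(S)) - 29958) + y(6*1) = ((-4745 - 125) - 29958) + (-1 + (6*1)**2/3) = (-4870 - 29958) + (-1 + (1/3)*6**2) = -34828 + (-1 + (1/3)*36) = -34828 + (-1 + 12) = -34828 + 11 = -34817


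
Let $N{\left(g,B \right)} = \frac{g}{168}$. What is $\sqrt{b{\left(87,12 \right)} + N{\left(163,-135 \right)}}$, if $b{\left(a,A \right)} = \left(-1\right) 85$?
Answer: $\frac{i \sqrt{592914}}{84} \approx 9.1668 i$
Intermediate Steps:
$b{\left(a,A \right)} = -85$
$N{\left(g,B \right)} = \frac{g}{168}$ ($N{\left(g,B \right)} = g \frac{1}{168} = \frac{g}{168}$)
$\sqrt{b{\left(87,12 \right)} + N{\left(163,-135 \right)}} = \sqrt{-85 + \frac{1}{168} \cdot 163} = \sqrt{-85 + \frac{163}{168}} = \sqrt{- \frac{14117}{168}} = \frac{i \sqrt{592914}}{84}$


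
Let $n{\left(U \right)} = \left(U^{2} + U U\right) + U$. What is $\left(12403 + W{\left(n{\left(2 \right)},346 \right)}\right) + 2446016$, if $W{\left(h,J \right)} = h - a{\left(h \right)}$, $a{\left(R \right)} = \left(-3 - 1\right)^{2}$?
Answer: $2458413$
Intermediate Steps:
$n{\left(U \right)} = U + 2 U^{2}$ ($n{\left(U \right)} = \left(U^{2} + U^{2}\right) + U = 2 U^{2} + U = U + 2 U^{2}$)
$a{\left(R \right)} = 16$ ($a{\left(R \right)} = \left(-4\right)^{2} = 16$)
$W{\left(h,J \right)} = -16 + h$ ($W{\left(h,J \right)} = h - 16 = -16 + h$)
$\left(12403 + W{\left(n{\left(2 \right)},346 \right)}\right) + 2446016 = \left(12403 - \left(16 - 2 \left(1 + 2 \cdot 2\right)\right)\right) + 2446016 = \left(12403 - \left(16 - 2 \left(1 + 4\right)\right)\right) + 2446016 = \left(12403 + \left(-16 + 2 \cdot 5\right)\right) + 2446016 = \left(12403 + \left(-16 + 10\right)\right) + 2446016 = \left(12403 - 6\right) + 2446016 = 12397 + 2446016 = 2458413$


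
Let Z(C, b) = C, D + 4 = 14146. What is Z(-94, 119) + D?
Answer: 14048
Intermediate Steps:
D = 14142 (D = -4 + 14146 = 14142)
Z(-94, 119) + D = -94 + 14142 = 14048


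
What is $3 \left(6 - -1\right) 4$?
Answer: $84$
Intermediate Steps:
$3 \left(6 - -1\right) 4 = 3 \left(6 + 1\right) 4 = 3 \cdot 7 \cdot 4 = 3 \cdot 28 = 84$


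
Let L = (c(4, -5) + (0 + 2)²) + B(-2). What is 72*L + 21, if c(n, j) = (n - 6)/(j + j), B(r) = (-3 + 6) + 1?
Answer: 3057/5 ≈ 611.40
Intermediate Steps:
B(r) = 4 (B(r) = 3 + 1 = 4)
c(n, j) = (-6 + n)/(2*j) (c(n, j) = (-6 + n)/((2*j)) = (-6 + n)*(1/(2*j)) = (-6 + n)/(2*j))
L = 41/5 (L = ((½)*(-6 + 4)/(-5) + (0 + 2)²) + 4 = ((½)*(-⅕)*(-2) + 2²) + 4 = (⅕ + 4) + 4 = 21/5 + 4 = 41/5 ≈ 8.2000)
72*L + 21 = 72*(41/5) + 21 = 2952/5 + 21 = 3057/5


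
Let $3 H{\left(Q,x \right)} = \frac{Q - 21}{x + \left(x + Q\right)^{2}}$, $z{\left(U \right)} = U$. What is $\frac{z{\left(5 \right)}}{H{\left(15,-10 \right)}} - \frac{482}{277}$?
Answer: $- \frac{21739}{554} \approx -39.24$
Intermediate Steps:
$H{\left(Q,x \right)} = \frac{-21 + Q}{3 \left(x + \left(Q + x\right)^{2}\right)}$ ($H{\left(Q,x \right)} = \frac{\left(Q - 21\right) \frac{1}{x + \left(x + Q\right)^{2}}}{3} = \frac{\left(-21 + Q\right) \frac{1}{x + \left(Q + x\right)^{2}}}{3} = \frac{\frac{1}{x + \left(Q + x\right)^{2}} \left(-21 + Q\right)}{3} = \frac{-21 + Q}{3 \left(x + \left(Q + x\right)^{2}\right)}$)
$\frac{z{\left(5 \right)}}{H{\left(15,-10 \right)}} - \frac{482}{277} = \frac{5}{\frac{1}{-10 + \left(15 - 10\right)^{2}} \left(-7 + \frac{1}{3} \cdot 15\right)} - \frac{482}{277} = \frac{5}{\frac{1}{-10 + 5^{2}} \left(-7 + 5\right)} - \frac{482}{277} = \frac{5}{\frac{1}{-10 + 25} \left(-2\right)} - \frac{482}{277} = \frac{5}{\frac{1}{15} \left(-2\right)} - \frac{482}{277} = \frac{5}{- \frac{2}{15}} - \frac{482}{277} = 5 \left(- \frac{15}{2}\right) - \frac{482}{277} = - \frac{75}{2} - \frac{482}{277} = - \frac{21739}{554}$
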